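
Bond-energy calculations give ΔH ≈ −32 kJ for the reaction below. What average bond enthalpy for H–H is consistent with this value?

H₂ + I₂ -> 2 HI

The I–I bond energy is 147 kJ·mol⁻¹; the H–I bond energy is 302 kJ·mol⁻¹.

D(H–H) ≈ 425 kJ/mol

Let D be the H–H bond energy.
Σ(broken) = 1×D + 1×147 = 147 + D
Σ(formed) = 2×302 = 604
ΔH = Σ(broken) − Σ(formed) = (147 + D) − (604) = −457 + D
Setting this equal to −32 kJ gives D = 425 kJ/mol.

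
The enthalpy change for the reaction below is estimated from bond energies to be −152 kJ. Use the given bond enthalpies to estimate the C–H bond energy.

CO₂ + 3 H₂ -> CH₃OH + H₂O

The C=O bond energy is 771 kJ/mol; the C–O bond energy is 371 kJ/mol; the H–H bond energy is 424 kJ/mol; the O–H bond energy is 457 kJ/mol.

D(C–H) ≈ 408 kJ/mol

Let D be the C–H bond energy.
Σ(broken) = 2×771 + 3×424 = 2814
Σ(formed) = 3×D + 1×371 + 3×457 = 1742 + 3D
ΔH = Σ(broken) − Σ(formed) = (2814) − (1742 + 3D) = +1072 − 3D
Setting this equal to −152 kJ gives 3D = 1224, so D = 408 kJ/mol.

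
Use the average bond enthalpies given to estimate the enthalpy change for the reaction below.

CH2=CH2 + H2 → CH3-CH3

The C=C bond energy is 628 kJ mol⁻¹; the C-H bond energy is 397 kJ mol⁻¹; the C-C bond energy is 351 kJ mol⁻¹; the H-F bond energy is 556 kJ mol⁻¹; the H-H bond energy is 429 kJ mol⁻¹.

ΔH ≈ −88 kJ

Bonds broken (reactants):
  C-H: 4 × 397 = 1588
  C=C: 1 × 628 = 628
  H-H: 1 × 429 = 429
  Σ(broken) = 2645 kJ
Bonds formed (products):
  C-C: 1 × 351 = 351
  C-H: 6 × 397 = 2382
  Σ(formed) = 2733 kJ
ΔH = Σ(broken) − Σ(formed) = 2645 − 2733 = −88 kJ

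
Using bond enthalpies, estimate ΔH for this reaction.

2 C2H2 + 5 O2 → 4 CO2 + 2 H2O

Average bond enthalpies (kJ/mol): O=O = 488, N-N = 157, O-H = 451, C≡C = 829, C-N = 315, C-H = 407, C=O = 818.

Bonds broken (reactants):
  C≡C: 2 × 829 = 1658
  C-H: 4 × 407 = 1628
  O=O: 5 × 488 = 2440
  Σ(broken) = 5726 kJ
Bonds formed (products):
  C=O: 8 × 818 = 6544
  O-H: 4 × 451 = 1804
  Σ(formed) = 8348 kJ
ΔH = Σ(broken) − Σ(formed) = 5726 − 8348 = −2622 kJ

ΔH ≈ −2622 kJ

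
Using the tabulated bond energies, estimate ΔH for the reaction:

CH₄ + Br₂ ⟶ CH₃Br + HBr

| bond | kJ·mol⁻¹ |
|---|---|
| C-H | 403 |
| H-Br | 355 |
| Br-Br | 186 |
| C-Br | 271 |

Bonds broken (reactants):
  Br-Br: 1 × 186 = 186
  C-H: 4 × 403 = 1612
  Σ(broken) = 1798 kJ
Bonds formed (products):
  C-Br: 1 × 271 = 271
  C-H: 3 × 403 = 1209
  H-Br: 1 × 355 = 355
  Σ(formed) = 1835 kJ
ΔH = Σ(broken) − Σ(formed) = 1798 − 1835 = −37 kJ

ΔH ≈ −37 kJ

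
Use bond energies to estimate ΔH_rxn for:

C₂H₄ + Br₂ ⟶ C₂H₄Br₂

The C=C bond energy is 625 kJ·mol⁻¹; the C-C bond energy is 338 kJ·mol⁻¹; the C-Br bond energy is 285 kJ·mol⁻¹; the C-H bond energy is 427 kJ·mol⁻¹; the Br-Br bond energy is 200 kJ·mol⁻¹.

Bonds broken (reactants):
  Br-Br: 1 × 200 = 200
  C-H: 4 × 427 = 1708
  C=C: 1 × 625 = 625
  Σ(broken) = 2533 kJ
Bonds formed (products):
  C-Br: 2 × 285 = 570
  C-C: 1 × 338 = 338
  C-H: 4 × 427 = 1708
  Σ(formed) = 2616 kJ
ΔH = Σ(broken) − Σ(formed) = 2533 − 2616 = −83 kJ

ΔH ≈ −83 kJ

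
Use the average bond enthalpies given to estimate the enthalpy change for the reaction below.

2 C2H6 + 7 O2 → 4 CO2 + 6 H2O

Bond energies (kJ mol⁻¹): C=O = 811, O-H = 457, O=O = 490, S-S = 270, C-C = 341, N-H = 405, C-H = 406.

ΔH ≈ −2988 kJ

Bonds broken (reactants):
  C-C: 2 × 341 = 682
  C-H: 12 × 406 = 4872
  O=O: 7 × 490 = 3430
  Σ(broken) = 8984 kJ
Bonds formed (products):
  C=O: 8 × 811 = 6488
  O-H: 12 × 457 = 5484
  Σ(formed) = 11972 kJ
ΔH = Σ(broken) − Σ(formed) = 8984 − 11972 = −2988 kJ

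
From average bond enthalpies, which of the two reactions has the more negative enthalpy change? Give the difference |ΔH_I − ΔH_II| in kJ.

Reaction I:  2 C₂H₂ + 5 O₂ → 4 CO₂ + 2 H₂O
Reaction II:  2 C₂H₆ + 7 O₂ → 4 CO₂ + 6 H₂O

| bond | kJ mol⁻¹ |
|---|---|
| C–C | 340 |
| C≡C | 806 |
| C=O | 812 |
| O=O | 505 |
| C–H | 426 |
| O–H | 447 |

Reaction II, by 90 kJ

Reaction I:
  Bonds broken (reactants):
    C≡C: 2 × 806 = 1612
    C–H: 4 × 426 = 1704
    O=O: 5 × 505 = 2525
    Σ(broken) = 5841 kJ
  Bonds formed (products):
    C=O: 8 × 812 = 6496
    O–H: 4 × 447 = 1788
    Σ(formed) = 8284 kJ
  ΔH_I = 5841 − 8284 = −2443 kJ
Reaction II:
  Bonds broken (reactants):
    C–C: 2 × 340 = 680
    C–H: 12 × 426 = 5112
    O=O: 7 × 505 = 3535
    Σ(broken) = 9327 kJ
  Bonds formed (products):
    C=O: 8 × 812 = 6496
    O–H: 12 × 447 = 5364
    Σ(formed) = 11860 kJ
  ΔH_II = 9327 − 11860 = −2533 kJ
ΔH_I − ΔH_II = +90 kJ, so reaction II has the more negative ΔH; |ΔH_I − ΔH_II| = 90 kJ.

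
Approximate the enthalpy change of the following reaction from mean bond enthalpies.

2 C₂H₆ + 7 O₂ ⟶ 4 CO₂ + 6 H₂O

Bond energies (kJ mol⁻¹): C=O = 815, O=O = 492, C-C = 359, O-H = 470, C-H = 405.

Bonds broken (reactants):
  C-C: 2 × 359 = 718
  C-H: 12 × 405 = 4860
  O=O: 7 × 492 = 3444
  Σ(broken) = 9022 kJ
Bonds formed (products):
  C=O: 8 × 815 = 6520
  O-H: 12 × 470 = 5640
  Σ(formed) = 12160 kJ
ΔH = Σ(broken) − Σ(formed) = 9022 − 12160 = −3138 kJ

ΔH ≈ −3138 kJ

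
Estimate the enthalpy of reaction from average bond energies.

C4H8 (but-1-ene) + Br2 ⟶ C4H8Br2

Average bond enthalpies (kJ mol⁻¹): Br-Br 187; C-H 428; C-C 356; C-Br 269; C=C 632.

ΔH ≈ −75 kJ

Bonds broken (reactants):
  Br-Br: 1 × 187 = 187
  C-C: 2 × 356 = 712
  C-H: 8 × 428 = 3424
  C=C: 1 × 632 = 632
  Σ(broken) = 4955 kJ
Bonds formed (products):
  C-Br: 2 × 269 = 538
  C-C: 3 × 356 = 1068
  C-H: 8 × 428 = 3424
  Σ(formed) = 5030 kJ
ΔH = Σ(broken) − Σ(formed) = 4955 − 5030 = −75 kJ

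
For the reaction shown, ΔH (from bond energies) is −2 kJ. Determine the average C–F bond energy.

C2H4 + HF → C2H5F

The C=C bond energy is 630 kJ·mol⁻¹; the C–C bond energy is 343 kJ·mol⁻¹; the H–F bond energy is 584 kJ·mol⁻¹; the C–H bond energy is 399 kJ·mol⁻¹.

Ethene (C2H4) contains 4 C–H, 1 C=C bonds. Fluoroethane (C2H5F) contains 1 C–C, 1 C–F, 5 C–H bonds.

Let D be the C–F bond energy.
Σ(broken) = 4×399 + 1×630 + 1×584 = 2810
Σ(formed) = 1×343 + 1×D + 5×399 = 2338 + D
ΔH = Σ(broken) − Σ(formed) = (2810) − (2338 + D) = +472 − D
Setting this equal to −2 kJ gives D = 474 kJ/mol.

D(C–F) ≈ 474 kJ/mol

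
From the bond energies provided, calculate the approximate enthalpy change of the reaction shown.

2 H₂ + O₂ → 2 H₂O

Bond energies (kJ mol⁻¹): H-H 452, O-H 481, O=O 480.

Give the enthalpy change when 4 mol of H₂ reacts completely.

ΔH = −1080 kJ

Bonds broken (reactants):
  H-H: 2 × 452 = 904
  O=O: 1 × 480 = 480
  Σ(broken) = 1384 kJ
Bonds formed (products):
  O-H: 4 × 481 = 1924
  Σ(formed) = 1924 kJ
ΔH = Σ(broken) − Σ(formed) = 1384 − 1924 = −540 kJ
For 2× the reaction as written: 2 × (−540) = −1080 kJ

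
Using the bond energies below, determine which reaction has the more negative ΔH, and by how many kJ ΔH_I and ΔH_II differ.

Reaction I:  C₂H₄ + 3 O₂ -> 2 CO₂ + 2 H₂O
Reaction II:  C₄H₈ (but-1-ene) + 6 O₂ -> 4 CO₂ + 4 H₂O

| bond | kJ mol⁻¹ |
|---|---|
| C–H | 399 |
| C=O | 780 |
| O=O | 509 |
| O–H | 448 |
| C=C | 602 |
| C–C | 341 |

Reaction II, by 1107 kJ

Reaction I:
  Bonds broken (reactants):
    C–H: 4 × 399 = 1596
    C=C: 1 × 602 = 602
    O=O: 3 × 509 = 1527
    Σ(broken) = 3725 kJ
  Bonds formed (products):
    C=O: 4 × 780 = 3120
    O–H: 4 × 448 = 1792
    Σ(formed) = 4912 kJ
  ΔH_I = 3725 − 4912 = −1187 kJ
Reaction II:
  Bonds broken (reactants):
    C–C: 2 × 341 = 682
    C–H: 8 × 399 = 3192
    C=C: 1 × 602 = 602
    O=O: 6 × 509 = 3054
    Σ(broken) = 7530 kJ
  Bonds formed (products):
    C=O: 8 × 780 = 6240
    O–H: 8 × 448 = 3584
    Σ(formed) = 9824 kJ
  ΔH_II = 7530 − 9824 = −2294 kJ
ΔH_I − ΔH_II = +1107 kJ, so reaction II has the more negative ΔH; |ΔH_I − ΔH_II| = 1107 kJ.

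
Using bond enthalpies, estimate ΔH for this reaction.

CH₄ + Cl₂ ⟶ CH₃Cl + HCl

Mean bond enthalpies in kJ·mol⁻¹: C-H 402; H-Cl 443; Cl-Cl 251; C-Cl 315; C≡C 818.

Bonds broken (reactants):
  C-H: 4 × 402 = 1608
  Cl-Cl: 1 × 251 = 251
  Σ(broken) = 1859 kJ
Bonds formed (products):
  C-Cl: 1 × 315 = 315
  C-H: 3 × 402 = 1206
  H-Cl: 1 × 443 = 443
  Σ(formed) = 1964 kJ
ΔH = Σ(broken) − Σ(formed) = 1859 − 1964 = −105 kJ

ΔH ≈ −105 kJ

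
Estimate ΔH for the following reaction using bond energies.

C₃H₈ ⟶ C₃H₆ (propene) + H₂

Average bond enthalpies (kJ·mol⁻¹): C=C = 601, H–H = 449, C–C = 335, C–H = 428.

ΔH ≈ +141 kJ

Bonds broken (reactants):
  C–C: 2 × 335 = 670
  C–H: 8 × 428 = 3424
  Σ(broken) = 4094 kJ
Bonds formed (products):
  C–C: 1 × 335 = 335
  C–H: 6 × 428 = 2568
  C=C: 1 × 601 = 601
  H–H: 1 × 449 = 449
  Σ(formed) = 3953 kJ
ΔH = Σ(broken) − Σ(formed) = 4094 − 3953 = +141 kJ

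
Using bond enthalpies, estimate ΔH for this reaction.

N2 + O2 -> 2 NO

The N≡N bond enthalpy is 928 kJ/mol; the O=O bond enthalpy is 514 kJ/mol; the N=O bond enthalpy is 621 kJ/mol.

Bonds broken (reactants):
  N≡N: 1 × 928 = 928
  O=O: 1 × 514 = 514
  Σ(broken) = 1442 kJ
Bonds formed (products):
  N=O: 2 × 621 = 1242
  Σ(formed) = 1242 kJ
ΔH = Σ(broken) − Σ(formed) = 1442 − 1242 = +200 kJ

ΔH ≈ +200 kJ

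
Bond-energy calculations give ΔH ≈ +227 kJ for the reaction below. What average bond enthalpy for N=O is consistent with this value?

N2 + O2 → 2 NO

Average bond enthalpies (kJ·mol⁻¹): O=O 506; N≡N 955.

Let D be the N=O bond energy.
Σ(broken) = 1×955 + 1×506 = 1461
Σ(formed) = 2×D = 2D
ΔH = Σ(broken) − Σ(formed) = (1461) − (2D) = +1461 − 2D
Setting this equal to +227 kJ gives 2D = 1234, so D = 617 kJ/mol.

D(N=O) ≈ 617 kJ/mol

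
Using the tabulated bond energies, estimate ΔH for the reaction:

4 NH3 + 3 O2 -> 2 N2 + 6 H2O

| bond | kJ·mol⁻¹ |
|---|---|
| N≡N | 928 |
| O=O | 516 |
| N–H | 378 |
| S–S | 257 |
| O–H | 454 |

ΔH ≈ −1220 kJ

Bonds broken (reactants):
  N–H: 12 × 378 = 4536
  O=O: 3 × 516 = 1548
  Σ(broken) = 6084 kJ
Bonds formed (products):
  N≡N: 2 × 928 = 1856
  O–H: 12 × 454 = 5448
  Σ(formed) = 7304 kJ
ΔH = Σ(broken) − Σ(formed) = 6084 − 7304 = −1220 kJ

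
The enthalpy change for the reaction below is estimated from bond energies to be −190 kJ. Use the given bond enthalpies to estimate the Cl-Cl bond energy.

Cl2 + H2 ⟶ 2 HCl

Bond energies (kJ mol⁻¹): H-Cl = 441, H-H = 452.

D(Cl-Cl) ≈ 240 kJ/mol

Let D be the Cl-Cl bond energy.
Σ(broken) = 1×D + 1×452 = 452 + D
Σ(formed) = 2×441 = 882
ΔH = Σ(broken) − Σ(formed) = (452 + D) − (882) = −430 + D
Setting this equal to −190 kJ gives D = 240 kJ/mol.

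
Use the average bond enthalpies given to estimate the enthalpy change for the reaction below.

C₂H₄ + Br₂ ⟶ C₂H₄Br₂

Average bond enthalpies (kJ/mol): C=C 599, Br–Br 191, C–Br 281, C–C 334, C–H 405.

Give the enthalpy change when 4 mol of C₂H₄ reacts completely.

Bonds broken (reactants):
  Br–Br: 1 × 191 = 191
  C–H: 4 × 405 = 1620
  C=C: 1 × 599 = 599
  Σ(broken) = 2410 kJ
Bonds formed (products):
  C–Br: 2 × 281 = 562
  C–C: 1 × 334 = 334
  C–H: 4 × 405 = 1620
  Σ(formed) = 2516 kJ
ΔH = Σ(broken) − Σ(formed) = 2410 − 2516 = −106 kJ
For 4× the reaction as written: 4 × (−106) = −424 kJ

ΔH = −424 kJ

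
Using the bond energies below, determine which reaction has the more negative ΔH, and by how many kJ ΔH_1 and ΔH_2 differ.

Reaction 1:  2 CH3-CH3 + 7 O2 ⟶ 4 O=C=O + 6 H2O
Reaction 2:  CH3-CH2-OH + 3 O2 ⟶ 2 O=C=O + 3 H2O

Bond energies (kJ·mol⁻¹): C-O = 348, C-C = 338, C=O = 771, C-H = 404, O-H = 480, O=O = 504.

Reaction 1, by 1610 kJ

Reaction 1:
  Bonds broken (reactants):
    C-C: 2 × 338 = 676
    C-H: 12 × 404 = 4848
    O=O: 7 × 504 = 3528
    Σ(broken) = 9052 kJ
  Bonds formed (products):
    C=O: 8 × 771 = 6168
    O-H: 12 × 480 = 5760
    Σ(formed) = 11928 kJ
  ΔH_1 = 9052 − 11928 = −2876 kJ
Reaction 2:
  Bonds broken (reactants):
    C-C: 1 × 338 = 338
    C-H: 5 × 404 = 2020
    C-O: 1 × 348 = 348
    O-H: 1 × 480 = 480
    O=O: 3 × 504 = 1512
    Σ(broken) = 4698 kJ
  Bonds formed (products):
    C=O: 4 × 771 = 3084
    O-H: 6 × 480 = 2880
    Σ(formed) = 5964 kJ
  ΔH_2 = 4698 − 5964 = −1266 kJ
ΔH_1 − ΔH_2 = −1610 kJ, so reaction 1 has the more negative ΔH; |ΔH_1 − ΔH_2| = 1610 kJ.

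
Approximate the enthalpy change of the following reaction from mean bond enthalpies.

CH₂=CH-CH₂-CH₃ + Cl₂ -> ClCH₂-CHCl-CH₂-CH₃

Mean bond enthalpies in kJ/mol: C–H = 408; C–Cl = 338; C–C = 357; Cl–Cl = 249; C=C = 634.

Bonds broken (reactants):
  C–C: 2 × 357 = 714
  C–H: 8 × 408 = 3264
  C=C: 1 × 634 = 634
  Cl–Cl: 1 × 249 = 249
  Σ(broken) = 4861 kJ
Bonds formed (products):
  C–C: 3 × 357 = 1071
  C–Cl: 2 × 338 = 676
  C–H: 8 × 408 = 3264
  Σ(formed) = 5011 kJ
ΔH = Σ(broken) − Σ(formed) = 4861 − 5011 = −150 kJ

ΔH ≈ −150 kJ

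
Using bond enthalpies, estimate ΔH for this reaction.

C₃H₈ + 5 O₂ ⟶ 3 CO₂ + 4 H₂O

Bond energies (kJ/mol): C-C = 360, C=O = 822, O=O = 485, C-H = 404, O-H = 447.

ΔH ≈ −2131 kJ

Bonds broken (reactants):
  C-C: 2 × 360 = 720
  C-H: 8 × 404 = 3232
  O=O: 5 × 485 = 2425
  Σ(broken) = 6377 kJ
Bonds formed (products):
  C=O: 6 × 822 = 4932
  O-H: 8 × 447 = 3576
  Σ(formed) = 8508 kJ
ΔH = Σ(broken) − Σ(formed) = 6377 − 8508 = −2131 kJ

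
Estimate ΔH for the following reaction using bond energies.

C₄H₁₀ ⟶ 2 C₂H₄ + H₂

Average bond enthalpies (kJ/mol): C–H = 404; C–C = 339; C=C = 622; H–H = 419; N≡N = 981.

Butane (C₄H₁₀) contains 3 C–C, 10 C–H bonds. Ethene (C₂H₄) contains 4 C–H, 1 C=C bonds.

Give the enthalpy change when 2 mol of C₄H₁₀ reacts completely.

Bonds broken (reactants):
  C–C: 3 × 339 = 1017
  C–H: 10 × 404 = 4040
  Σ(broken) = 5057 kJ
Bonds formed (products):
  C–H: 8 × 404 = 3232
  C=C: 2 × 622 = 1244
  H–H: 1 × 419 = 419
  Σ(formed) = 4895 kJ
ΔH = Σ(broken) − Σ(formed) = 5057 − 4895 = +162 kJ
For 2× the reaction as written: 2 × (+162) = +324 kJ

ΔH = +324 kJ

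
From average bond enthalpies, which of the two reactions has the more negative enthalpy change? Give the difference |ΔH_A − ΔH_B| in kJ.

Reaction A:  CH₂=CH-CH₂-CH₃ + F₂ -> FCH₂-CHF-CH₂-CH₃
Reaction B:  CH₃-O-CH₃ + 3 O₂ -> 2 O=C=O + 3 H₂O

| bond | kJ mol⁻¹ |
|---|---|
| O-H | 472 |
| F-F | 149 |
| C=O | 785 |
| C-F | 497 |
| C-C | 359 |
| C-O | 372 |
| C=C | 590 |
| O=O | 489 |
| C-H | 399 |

Reaction A:
  Bonds broken (reactants):
    C-C: 2 × 359 = 718
    C-H: 8 × 399 = 3192
    C=C: 1 × 590 = 590
    F-F: 1 × 149 = 149
    Σ(broken) = 4649 kJ
  Bonds formed (products):
    C-C: 3 × 359 = 1077
    C-F: 2 × 497 = 994
    C-H: 8 × 399 = 3192
    Σ(formed) = 5263 kJ
  ΔH_A = 4649 − 5263 = −614 kJ
Reaction B:
  Bonds broken (reactants):
    C-H: 6 × 399 = 2394
    C-O: 2 × 372 = 744
    O=O: 3 × 489 = 1467
    Σ(broken) = 4605 kJ
  Bonds formed (products):
    C=O: 4 × 785 = 3140
    O-H: 6 × 472 = 2832
    Σ(formed) = 5972 kJ
  ΔH_B = 4605 − 5972 = −1367 kJ
ΔH_A − ΔH_B = +753 kJ, so reaction B has the more negative ΔH; |ΔH_A − ΔH_B| = 753 kJ.

Reaction B, by 753 kJ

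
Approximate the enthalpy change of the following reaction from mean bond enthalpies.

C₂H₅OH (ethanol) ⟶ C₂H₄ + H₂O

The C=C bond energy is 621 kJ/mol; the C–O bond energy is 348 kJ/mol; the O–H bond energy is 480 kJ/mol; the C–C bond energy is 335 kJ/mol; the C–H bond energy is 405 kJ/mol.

ΔH ≈ −13 kJ

Bonds broken (reactants):
  C–C: 1 × 335 = 335
  C–H: 5 × 405 = 2025
  C–O: 1 × 348 = 348
  O–H: 1 × 480 = 480
  Σ(broken) = 3188 kJ
Bonds formed (products):
  C–H: 4 × 405 = 1620
  C=C: 1 × 621 = 621
  O–H: 2 × 480 = 960
  Σ(formed) = 3201 kJ
ΔH = Σ(broken) − Σ(formed) = 3188 − 3201 = −13 kJ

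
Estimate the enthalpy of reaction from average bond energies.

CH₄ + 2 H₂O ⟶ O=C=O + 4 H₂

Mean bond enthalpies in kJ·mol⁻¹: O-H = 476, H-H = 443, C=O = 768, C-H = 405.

Bonds broken (reactants):
  C-H: 4 × 405 = 1620
  O-H: 4 × 476 = 1904
  Σ(broken) = 3524 kJ
Bonds formed (products):
  C=O: 2 × 768 = 1536
  H-H: 4 × 443 = 1772
  Σ(formed) = 3308 kJ
ΔH = Σ(broken) − Σ(formed) = 3524 − 3308 = +216 kJ

ΔH ≈ +216 kJ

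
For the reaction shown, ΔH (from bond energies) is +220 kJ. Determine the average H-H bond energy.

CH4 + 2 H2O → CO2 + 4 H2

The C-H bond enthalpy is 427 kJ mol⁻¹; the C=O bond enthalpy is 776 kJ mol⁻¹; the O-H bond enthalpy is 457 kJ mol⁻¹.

Let D be the H-H bond energy.
Σ(broken) = 4×427 + 4×457 = 3536
Σ(formed) = 2×776 + 4×D = 1552 + 4D
ΔH = Σ(broken) − Σ(formed) = (3536) − (1552 + 4D) = +1984 − 4D
Setting this equal to +220 kJ gives 4D = 1764, so D = 441 kJ/mol.

D(H-H) ≈ 441 kJ/mol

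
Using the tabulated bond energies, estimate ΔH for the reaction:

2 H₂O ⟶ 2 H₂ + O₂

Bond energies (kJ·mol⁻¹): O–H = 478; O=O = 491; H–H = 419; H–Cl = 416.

ΔH ≈ +583 kJ

Bonds broken (reactants):
  O–H: 4 × 478 = 1912
  Σ(broken) = 1912 kJ
Bonds formed (products):
  H–H: 2 × 419 = 838
  O=O: 1 × 491 = 491
  Σ(formed) = 1329 kJ
ΔH = Σ(broken) − Σ(formed) = 1912 − 1329 = +583 kJ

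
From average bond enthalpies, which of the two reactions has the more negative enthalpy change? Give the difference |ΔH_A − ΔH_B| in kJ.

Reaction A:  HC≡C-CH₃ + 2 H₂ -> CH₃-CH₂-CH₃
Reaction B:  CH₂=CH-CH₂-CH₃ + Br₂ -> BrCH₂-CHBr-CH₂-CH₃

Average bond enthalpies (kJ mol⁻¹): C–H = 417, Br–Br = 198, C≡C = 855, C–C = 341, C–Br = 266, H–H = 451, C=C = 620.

Reaction A:
  Bonds broken (reactants):
    C≡C: 1 × 855 = 855
    C–C: 1 × 341 = 341
    C–H: 4 × 417 = 1668
    H–H: 2 × 451 = 902
    Σ(broken) = 3766 kJ
  Bonds formed (products):
    C–C: 2 × 341 = 682
    C–H: 8 × 417 = 3336
    Σ(formed) = 4018 kJ
  ΔH_A = 3766 − 4018 = −252 kJ
Reaction B:
  Bonds broken (reactants):
    Br–Br: 1 × 198 = 198
    C–C: 2 × 341 = 682
    C–H: 8 × 417 = 3336
    C=C: 1 × 620 = 620
    Σ(broken) = 4836 kJ
  Bonds formed (products):
    C–Br: 2 × 266 = 532
    C–C: 3 × 341 = 1023
    C–H: 8 × 417 = 3336
    Σ(formed) = 4891 kJ
  ΔH_B = 4836 − 4891 = −55 kJ
ΔH_A − ΔH_B = −197 kJ, so reaction A has the more negative ΔH; |ΔH_A − ΔH_B| = 197 kJ.

Reaction A, by 197 kJ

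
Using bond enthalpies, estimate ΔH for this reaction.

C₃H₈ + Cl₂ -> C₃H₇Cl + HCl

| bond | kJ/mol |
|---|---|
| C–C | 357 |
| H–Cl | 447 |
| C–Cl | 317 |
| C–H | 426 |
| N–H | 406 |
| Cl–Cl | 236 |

Bonds broken (reactants):
  C–C: 2 × 357 = 714
  C–H: 8 × 426 = 3408
  Cl–Cl: 1 × 236 = 236
  Σ(broken) = 4358 kJ
Bonds formed (products):
  C–C: 2 × 357 = 714
  C–Cl: 1 × 317 = 317
  C–H: 7 × 426 = 2982
  H–Cl: 1 × 447 = 447
  Σ(formed) = 4460 kJ
ΔH = Σ(broken) − Σ(formed) = 4358 − 4460 = −102 kJ

ΔH ≈ −102 kJ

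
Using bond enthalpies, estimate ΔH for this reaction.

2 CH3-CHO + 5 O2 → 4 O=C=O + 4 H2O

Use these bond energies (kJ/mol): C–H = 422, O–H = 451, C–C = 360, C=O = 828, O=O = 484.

Bonds broken (reactants):
  C–C: 2 × 360 = 720
  C–H: 8 × 422 = 3376
  C=O: 2 × 828 = 1656
  O=O: 5 × 484 = 2420
  Σ(broken) = 8172 kJ
Bonds formed (products):
  C=O: 8 × 828 = 6624
  O–H: 8 × 451 = 3608
  Σ(formed) = 10232 kJ
ΔH = Σ(broken) − Σ(formed) = 8172 − 10232 = −2060 kJ

ΔH ≈ −2060 kJ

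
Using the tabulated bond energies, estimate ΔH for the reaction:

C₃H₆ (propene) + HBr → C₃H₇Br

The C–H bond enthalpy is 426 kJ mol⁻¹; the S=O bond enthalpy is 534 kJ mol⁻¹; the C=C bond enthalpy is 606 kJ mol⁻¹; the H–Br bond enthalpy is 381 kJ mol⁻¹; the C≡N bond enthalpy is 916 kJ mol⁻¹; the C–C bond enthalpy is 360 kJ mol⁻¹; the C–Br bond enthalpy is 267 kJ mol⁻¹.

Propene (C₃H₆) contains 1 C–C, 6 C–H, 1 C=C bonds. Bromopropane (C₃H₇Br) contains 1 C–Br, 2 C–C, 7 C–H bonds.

ΔH ≈ −66 kJ

Bonds broken (reactants):
  C–C: 1 × 360 = 360
  C–H: 6 × 426 = 2556
  C=C: 1 × 606 = 606
  H–Br: 1 × 381 = 381
  Σ(broken) = 3903 kJ
Bonds formed (products):
  C–Br: 1 × 267 = 267
  C–C: 2 × 360 = 720
  C–H: 7 × 426 = 2982
  Σ(formed) = 3969 kJ
ΔH = Σ(broken) − Σ(formed) = 3903 − 3969 = −66 kJ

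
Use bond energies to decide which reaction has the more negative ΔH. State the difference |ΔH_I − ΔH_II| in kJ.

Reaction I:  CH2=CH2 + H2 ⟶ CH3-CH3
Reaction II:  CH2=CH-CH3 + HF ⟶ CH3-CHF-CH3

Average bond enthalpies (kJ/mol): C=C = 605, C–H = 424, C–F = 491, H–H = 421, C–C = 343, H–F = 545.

Reaction I, by 57 kJ

Reaction I:
  Bonds broken (reactants):
    C–H: 4 × 424 = 1696
    C=C: 1 × 605 = 605
    H–H: 1 × 421 = 421
    Σ(broken) = 2722 kJ
  Bonds formed (products):
    C–C: 1 × 343 = 343
    C–H: 6 × 424 = 2544
    Σ(formed) = 2887 kJ
  ΔH_I = 2722 − 2887 = −165 kJ
Reaction II:
  Bonds broken (reactants):
    C–C: 1 × 343 = 343
    C–H: 6 × 424 = 2544
    C=C: 1 × 605 = 605
    H–F: 1 × 545 = 545
    Σ(broken) = 4037 kJ
  Bonds formed (products):
    C–C: 2 × 343 = 686
    C–F: 1 × 491 = 491
    C–H: 7 × 424 = 2968
    Σ(formed) = 4145 kJ
  ΔH_II = 4037 − 4145 = −108 kJ
ΔH_I − ΔH_II = −57 kJ, so reaction I has the more negative ΔH; |ΔH_I − ΔH_II| = 57 kJ.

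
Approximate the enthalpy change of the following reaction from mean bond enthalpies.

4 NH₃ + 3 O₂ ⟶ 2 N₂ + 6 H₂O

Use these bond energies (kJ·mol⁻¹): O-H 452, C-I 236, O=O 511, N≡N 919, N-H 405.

ΔH ≈ −869 kJ

Bonds broken (reactants):
  N-H: 12 × 405 = 4860
  O=O: 3 × 511 = 1533
  Σ(broken) = 6393 kJ
Bonds formed (products):
  N≡N: 2 × 919 = 1838
  O-H: 12 × 452 = 5424
  Σ(formed) = 7262 kJ
ΔH = Σ(broken) − Σ(formed) = 6393 − 7262 = −869 kJ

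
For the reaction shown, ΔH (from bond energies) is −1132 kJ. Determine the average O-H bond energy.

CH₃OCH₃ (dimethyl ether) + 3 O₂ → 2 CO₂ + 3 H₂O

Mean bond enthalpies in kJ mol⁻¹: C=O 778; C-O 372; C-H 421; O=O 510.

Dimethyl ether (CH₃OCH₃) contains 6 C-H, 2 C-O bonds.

Let D be the O-H bond energy.
Σ(broken) = 6×421 + 2×372 + 3×510 = 4800
Σ(formed) = 4×778 + 6×D = 3112 + 6D
ΔH = Σ(broken) − Σ(formed) = (4800) − (3112 + 6D) = +1688 − 6D
Setting this equal to −1132 kJ gives 6D = 2820, so D = 470 kJ/mol.

D(O-H) ≈ 470 kJ/mol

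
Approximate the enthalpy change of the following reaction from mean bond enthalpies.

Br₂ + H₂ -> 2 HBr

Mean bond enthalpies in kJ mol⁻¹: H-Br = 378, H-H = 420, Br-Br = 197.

ΔH ≈ −139 kJ

Bonds broken (reactants):
  Br-Br: 1 × 197 = 197
  H-H: 1 × 420 = 420
  Σ(broken) = 617 kJ
Bonds formed (products):
  H-Br: 2 × 378 = 756
  Σ(formed) = 756 kJ
ΔH = Σ(broken) − Σ(formed) = 617 − 756 = −139 kJ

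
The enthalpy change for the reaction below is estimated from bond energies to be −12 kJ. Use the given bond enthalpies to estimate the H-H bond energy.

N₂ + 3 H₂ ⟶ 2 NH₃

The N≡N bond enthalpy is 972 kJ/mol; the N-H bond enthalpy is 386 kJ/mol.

D(H-H) ≈ 444 kJ/mol

Let D be the H-H bond energy.
Σ(broken) = 3×D + 1×972 = 972 + 3D
Σ(formed) = 6×386 = 2316
ΔH = Σ(broken) − Σ(formed) = (972 + 3D) − (2316) = −1344 + 3D
Setting this equal to −12 kJ gives 3D = 1332, so D = 444 kJ/mol.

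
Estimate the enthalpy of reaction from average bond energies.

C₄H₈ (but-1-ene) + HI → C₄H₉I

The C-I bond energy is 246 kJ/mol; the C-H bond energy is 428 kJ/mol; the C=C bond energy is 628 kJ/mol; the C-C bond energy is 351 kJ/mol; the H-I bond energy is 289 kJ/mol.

ΔH ≈ −108 kJ

Bonds broken (reactants):
  C-C: 2 × 351 = 702
  C-H: 8 × 428 = 3424
  C=C: 1 × 628 = 628
  H-I: 1 × 289 = 289
  Σ(broken) = 5043 kJ
Bonds formed (products):
  C-C: 3 × 351 = 1053
  C-H: 9 × 428 = 3852
  C-I: 1 × 246 = 246
  Σ(formed) = 5151 kJ
ΔH = Σ(broken) − Σ(formed) = 5043 − 5151 = −108 kJ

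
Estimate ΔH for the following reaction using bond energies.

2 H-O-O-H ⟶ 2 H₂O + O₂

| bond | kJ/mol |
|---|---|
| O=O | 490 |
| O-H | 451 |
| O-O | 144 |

Bonds broken (reactants):
  O-H: 4 × 451 = 1804
  O-O: 2 × 144 = 288
  Σ(broken) = 2092 kJ
Bonds formed (products):
  O-H: 4 × 451 = 1804
  O=O: 1 × 490 = 490
  Σ(formed) = 2294 kJ
ΔH = Σ(broken) − Σ(formed) = 2092 − 2294 = −202 kJ

ΔH ≈ −202 kJ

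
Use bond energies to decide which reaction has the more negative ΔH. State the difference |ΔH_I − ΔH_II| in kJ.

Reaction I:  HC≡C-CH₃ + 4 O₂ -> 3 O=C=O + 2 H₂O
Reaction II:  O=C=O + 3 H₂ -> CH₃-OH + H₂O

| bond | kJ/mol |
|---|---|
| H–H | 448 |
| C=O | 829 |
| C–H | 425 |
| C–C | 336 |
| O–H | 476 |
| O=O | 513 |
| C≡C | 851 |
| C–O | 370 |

Reaction I:
  Bonds broken (reactants):
    C≡C: 1 × 851 = 851
    C–C: 1 × 336 = 336
    C–H: 4 × 425 = 1700
    O=O: 4 × 513 = 2052
    Σ(broken) = 4939 kJ
  Bonds formed (products):
    C=O: 6 × 829 = 4974
    O–H: 4 × 476 = 1904
    Σ(formed) = 6878 kJ
  ΔH_I = 4939 − 6878 = −1939 kJ
Reaction II:
  Bonds broken (reactants):
    C=O: 2 × 829 = 1658
    H–H: 3 × 448 = 1344
    Σ(broken) = 3002 kJ
  Bonds formed (products):
    C–H: 3 × 425 = 1275
    C–O: 1 × 370 = 370
    O–H: 3 × 476 = 1428
    Σ(formed) = 3073 kJ
  ΔH_II = 3002 − 3073 = −71 kJ
ΔH_I − ΔH_II = −1868 kJ, so reaction I has the more negative ΔH; |ΔH_I − ΔH_II| = 1868 kJ.

Reaction I, by 1868 kJ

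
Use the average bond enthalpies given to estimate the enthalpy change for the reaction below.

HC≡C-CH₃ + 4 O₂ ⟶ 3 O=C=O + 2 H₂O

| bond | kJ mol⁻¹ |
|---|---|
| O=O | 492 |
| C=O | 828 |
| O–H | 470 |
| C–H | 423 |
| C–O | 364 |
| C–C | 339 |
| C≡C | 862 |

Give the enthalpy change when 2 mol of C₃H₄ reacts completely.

Bonds broken (reactants):
  C≡C: 1 × 862 = 862
  C–C: 1 × 339 = 339
  C–H: 4 × 423 = 1692
  O=O: 4 × 492 = 1968
  Σ(broken) = 4861 kJ
Bonds formed (products):
  C=O: 6 × 828 = 4968
  O–H: 4 × 470 = 1880
  Σ(formed) = 6848 kJ
ΔH = Σ(broken) − Σ(formed) = 4861 − 6848 = −1987 kJ
For 2× the reaction as written: 2 × (−1987) = −3974 kJ

ΔH = −3974 kJ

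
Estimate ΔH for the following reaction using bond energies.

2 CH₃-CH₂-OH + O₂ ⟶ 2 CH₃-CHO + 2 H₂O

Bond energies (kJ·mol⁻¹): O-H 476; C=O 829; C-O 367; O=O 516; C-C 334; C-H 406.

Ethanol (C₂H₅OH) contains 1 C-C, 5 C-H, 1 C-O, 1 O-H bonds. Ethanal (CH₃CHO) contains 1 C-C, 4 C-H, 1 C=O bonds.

ΔH ≈ −548 kJ

Bonds broken (reactants):
  C-C: 2 × 334 = 668
  C-H: 10 × 406 = 4060
  C-O: 2 × 367 = 734
  O-H: 2 × 476 = 952
  O=O: 1 × 516 = 516
  Σ(broken) = 6930 kJ
Bonds formed (products):
  C-C: 2 × 334 = 668
  C-H: 8 × 406 = 3248
  C=O: 2 × 829 = 1658
  O-H: 4 × 476 = 1904
  Σ(formed) = 7478 kJ
ΔH = Σ(broken) − Σ(formed) = 6930 − 7478 = −548 kJ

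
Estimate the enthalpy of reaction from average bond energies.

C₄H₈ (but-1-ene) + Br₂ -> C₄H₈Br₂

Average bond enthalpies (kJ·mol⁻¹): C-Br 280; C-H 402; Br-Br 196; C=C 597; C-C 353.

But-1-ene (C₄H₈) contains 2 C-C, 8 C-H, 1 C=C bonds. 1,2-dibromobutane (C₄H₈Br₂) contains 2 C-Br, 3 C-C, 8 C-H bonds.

ΔH ≈ −120 kJ

Bonds broken (reactants):
  Br-Br: 1 × 196 = 196
  C-C: 2 × 353 = 706
  C-H: 8 × 402 = 3216
  C=C: 1 × 597 = 597
  Σ(broken) = 4715 kJ
Bonds formed (products):
  C-Br: 2 × 280 = 560
  C-C: 3 × 353 = 1059
  C-H: 8 × 402 = 3216
  Σ(formed) = 4835 kJ
ΔH = Σ(broken) − Σ(formed) = 4715 − 4835 = −120 kJ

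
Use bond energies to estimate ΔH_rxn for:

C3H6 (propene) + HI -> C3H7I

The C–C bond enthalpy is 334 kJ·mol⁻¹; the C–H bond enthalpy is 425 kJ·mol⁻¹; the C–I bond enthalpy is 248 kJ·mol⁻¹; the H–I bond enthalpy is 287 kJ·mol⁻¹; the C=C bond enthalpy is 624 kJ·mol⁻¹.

Bonds broken (reactants):
  C–C: 1 × 334 = 334
  C–H: 6 × 425 = 2550
  C=C: 1 × 624 = 624
  H–I: 1 × 287 = 287
  Σ(broken) = 3795 kJ
Bonds formed (products):
  C–C: 2 × 334 = 668
  C–H: 7 × 425 = 2975
  C–I: 1 × 248 = 248
  Σ(formed) = 3891 kJ
ΔH = Σ(broken) − Σ(formed) = 3795 − 3891 = −96 kJ

ΔH ≈ −96 kJ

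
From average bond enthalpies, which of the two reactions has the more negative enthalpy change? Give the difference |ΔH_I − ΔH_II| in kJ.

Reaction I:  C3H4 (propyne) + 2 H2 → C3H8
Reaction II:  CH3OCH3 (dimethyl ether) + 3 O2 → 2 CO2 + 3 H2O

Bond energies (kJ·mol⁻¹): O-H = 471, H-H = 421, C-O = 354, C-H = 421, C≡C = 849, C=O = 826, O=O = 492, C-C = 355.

Reaction I:
  Bonds broken (reactants):
    C≡C: 1 × 849 = 849
    C-C: 1 × 355 = 355
    C-H: 4 × 421 = 1684
    H-H: 2 × 421 = 842
    Σ(broken) = 3730 kJ
  Bonds formed (products):
    C-C: 2 × 355 = 710
    C-H: 8 × 421 = 3368
    Σ(formed) = 4078 kJ
  ΔH_I = 3730 − 4078 = −348 kJ
Reaction II:
  Bonds broken (reactants):
    C-H: 6 × 421 = 2526
    C-O: 2 × 354 = 708
    O=O: 3 × 492 = 1476
    Σ(broken) = 4710 kJ
  Bonds formed (products):
    C=O: 4 × 826 = 3304
    O-H: 6 × 471 = 2826
    Σ(formed) = 6130 kJ
  ΔH_II = 4710 − 6130 = −1420 kJ
ΔH_I − ΔH_II = +1072 kJ, so reaction II has the more negative ΔH; |ΔH_I − ΔH_II| = 1072 kJ.

Reaction II, by 1072 kJ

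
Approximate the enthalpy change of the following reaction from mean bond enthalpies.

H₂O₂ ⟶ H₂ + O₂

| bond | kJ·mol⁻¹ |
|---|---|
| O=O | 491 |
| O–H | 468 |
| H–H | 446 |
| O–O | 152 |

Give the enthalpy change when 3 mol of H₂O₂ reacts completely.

ΔH = +453 kJ

Bonds broken (reactants):
  O–H: 2 × 468 = 936
  O–O: 1 × 152 = 152
  Σ(broken) = 1088 kJ
Bonds formed (products):
  H–H: 1 × 446 = 446
  O=O: 1 × 491 = 491
  Σ(formed) = 937 kJ
ΔH = Σ(broken) − Σ(formed) = 1088 − 937 = +151 kJ
For 3× the reaction as written: 3 × (+151) = +453 kJ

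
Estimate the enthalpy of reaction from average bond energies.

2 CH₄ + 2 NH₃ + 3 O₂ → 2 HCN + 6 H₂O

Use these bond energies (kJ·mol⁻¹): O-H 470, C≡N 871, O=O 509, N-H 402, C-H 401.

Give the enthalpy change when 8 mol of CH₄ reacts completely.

ΔH = −4148 kJ

Bonds broken (reactants):
  C-H: 8 × 401 = 3208
  N-H: 6 × 402 = 2412
  O=O: 3 × 509 = 1527
  Σ(broken) = 7147 kJ
Bonds formed (products):
  C≡N: 2 × 871 = 1742
  C-H: 2 × 401 = 802
  O-H: 12 × 470 = 5640
  Σ(formed) = 8184 kJ
ΔH = Σ(broken) − Σ(formed) = 7147 − 8184 = −1037 kJ
For 4× the reaction as written: 4 × (−1037) = −4148 kJ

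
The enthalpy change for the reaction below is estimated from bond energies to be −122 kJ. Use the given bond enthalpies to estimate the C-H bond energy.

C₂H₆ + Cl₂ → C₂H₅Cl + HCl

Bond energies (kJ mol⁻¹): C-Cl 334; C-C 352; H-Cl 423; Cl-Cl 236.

D(C-H) ≈ 399 kJ/mol

Let D be the C-H bond energy.
Σ(broken) = 1×352 + 6×D + 1×236 = 588 + 6D
Σ(formed) = 1×352 + 1×334 + 5×D + 1×423 = 1109 + 5D
ΔH = Σ(broken) − Σ(formed) = (588 + 6D) − (1109 + 5D) = −521 + D
Setting this equal to −122 kJ gives D = 399 kJ/mol.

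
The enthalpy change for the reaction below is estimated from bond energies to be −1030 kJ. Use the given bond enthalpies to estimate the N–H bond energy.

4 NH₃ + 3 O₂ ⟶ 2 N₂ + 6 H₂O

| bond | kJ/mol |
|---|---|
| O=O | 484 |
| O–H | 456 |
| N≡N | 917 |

Let D be the N–H bond energy.
Σ(broken) = 12×D + 3×484 = 1452 + 12D
Σ(formed) = 2×917 + 12×456 = 7306
ΔH = Σ(broken) − Σ(formed) = (1452 + 12D) − (7306) = −5854 + 12D
Setting this equal to −1030 kJ gives 12D = 4824, so D = 402 kJ/mol.

D(N–H) ≈ 402 kJ/mol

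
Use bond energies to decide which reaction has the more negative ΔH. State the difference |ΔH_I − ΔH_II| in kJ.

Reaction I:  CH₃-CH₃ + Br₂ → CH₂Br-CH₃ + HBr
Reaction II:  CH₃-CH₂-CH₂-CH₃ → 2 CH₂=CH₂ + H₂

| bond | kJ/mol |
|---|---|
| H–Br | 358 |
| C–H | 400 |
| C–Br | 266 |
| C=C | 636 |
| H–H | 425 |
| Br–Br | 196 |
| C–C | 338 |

Reaction I:
  Bonds broken (reactants):
    Br–Br: 1 × 196 = 196
    C–C: 1 × 338 = 338
    C–H: 6 × 400 = 2400
    Σ(broken) = 2934 kJ
  Bonds formed (products):
    C–Br: 1 × 266 = 266
    C–C: 1 × 338 = 338
    C–H: 5 × 400 = 2000
    H–Br: 1 × 358 = 358
    Σ(formed) = 2962 kJ
  ΔH_I = 2934 − 2962 = −28 kJ
Reaction II:
  Bonds broken (reactants):
    C–C: 3 × 338 = 1014
    C–H: 10 × 400 = 4000
    Σ(broken) = 5014 kJ
  Bonds formed (products):
    C–H: 8 × 400 = 3200
    C=C: 2 × 636 = 1272
    H–H: 1 × 425 = 425
    Σ(formed) = 4897 kJ
  ΔH_II = 5014 − 4897 = +117 kJ
ΔH_I − ΔH_II = −145 kJ, so reaction I has the more negative ΔH; |ΔH_I − ΔH_II| = 145 kJ.

Reaction I, by 145 kJ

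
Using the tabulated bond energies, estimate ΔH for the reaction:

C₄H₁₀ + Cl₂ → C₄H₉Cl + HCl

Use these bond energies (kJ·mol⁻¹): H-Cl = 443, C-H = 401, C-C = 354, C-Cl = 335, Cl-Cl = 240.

ΔH ≈ −137 kJ

Bonds broken (reactants):
  C-C: 3 × 354 = 1062
  C-H: 10 × 401 = 4010
  Cl-Cl: 1 × 240 = 240
  Σ(broken) = 5312 kJ
Bonds formed (products):
  C-C: 3 × 354 = 1062
  C-Cl: 1 × 335 = 335
  C-H: 9 × 401 = 3609
  H-Cl: 1 × 443 = 443
  Σ(formed) = 5449 kJ
ΔH = Σ(broken) − Σ(formed) = 5312 − 5449 = −137 kJ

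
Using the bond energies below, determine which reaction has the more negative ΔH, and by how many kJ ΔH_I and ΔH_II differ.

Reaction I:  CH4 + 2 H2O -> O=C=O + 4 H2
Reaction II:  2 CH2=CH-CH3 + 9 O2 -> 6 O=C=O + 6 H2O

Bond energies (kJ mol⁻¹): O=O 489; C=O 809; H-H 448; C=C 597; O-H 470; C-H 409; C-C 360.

Reaction II, by 4231 kJ

Reaction I:
  Bonds broken (reactants):
    C-H: 4 × 409 = 1636
    O-H: 4 × 470 = 1880
    Σ(broken) = 3516 kJ
  Bonds formed (products):
    C=O: 2 × 809 = 1618
    H-H: 4 × 448 = 1792
    Σ(formed) = 3410 kJ
  ΔH_I = 3516 − 3410 = +106 kJ
Reaction II:
  Bonds broken (reactants):
    C-C: 2 × 360 = 720
    C-H: 12 × 409 = 4908
    C=C: 2 × 597 = 1194
    O=O: 9 × 489 = 4401
    Σ(broken) = 11223 kJ
  Bonds formed (products):
    C=O: 12 × 809 = 9708
    O-H: 12 × 470 = 5640
    Σ(formed) = 15348 kJ
  ΔH_II = 11223 − 15348 = −4125 kJ
ΔH_I − ΔH_II = +4231 kJ, so reaction II has the more negative ΔH; |ΔH_I − ΔH_II| = 4231 kJ.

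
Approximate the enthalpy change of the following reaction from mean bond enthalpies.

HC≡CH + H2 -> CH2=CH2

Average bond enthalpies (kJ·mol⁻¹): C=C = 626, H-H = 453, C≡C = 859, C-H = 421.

Bonds broken (reactants):
  C≡C: 1 × 859 = 859
  C-H: 2 × 421 = 842
  H-H: 1 × 453 = 453
  Σ(broken) = 2154 kJ
Bonds formed (products):
  C-H: 4 × 421 = 1684
  C=C: 1 × 626 = 626
  Σ(formed) = 2310 kJ
ΔH = Σ(broken) − Σ(formed) = 2154 − 2310 = −156 kJ

ΔH ≈ −156 kJ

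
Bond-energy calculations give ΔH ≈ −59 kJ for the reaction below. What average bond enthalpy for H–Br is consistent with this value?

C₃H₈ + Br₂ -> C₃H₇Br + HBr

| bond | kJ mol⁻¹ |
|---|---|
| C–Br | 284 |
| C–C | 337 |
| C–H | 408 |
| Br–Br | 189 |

Let D be the H–Br bond energy.
Σ(broken) = 1×189 + 2×337 + 8×408 = 4127
Σ(formed) = 1×284 + 2×337 + 7×408 + 1×D = 3814 + D
ΔH = Σ(broken) − Σ(formed) = (4127) − (3814 + D) = +313 − D
Setting this equal to −59 kJ gives D = 372 kJ/mol.

D(H–Br) ≈ 372 kJ/mol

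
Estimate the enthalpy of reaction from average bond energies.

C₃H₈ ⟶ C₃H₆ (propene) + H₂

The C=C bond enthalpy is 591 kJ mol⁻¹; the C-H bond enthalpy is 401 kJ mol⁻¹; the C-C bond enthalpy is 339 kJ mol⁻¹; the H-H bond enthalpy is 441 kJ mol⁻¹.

ΔH ≈ +109 kJ

Bonds broken (reactants):
  C-C: 2 × 339 = 678
  C-H: 8 × 401 = 3208
  Σ(broken) = 3886 kJ
Bonds formed (products):
  C-C: 1 × 339 = 339
  C-H: 6 × 401 = 2406
  C=C: 1 × 591 = 591
  H-H: 1 × 441 = 441
  Σ(formed) = 3777 kJ
ΔH = Σ(broken) − Σ(formed) = 3886 − 3777 = +109 kJ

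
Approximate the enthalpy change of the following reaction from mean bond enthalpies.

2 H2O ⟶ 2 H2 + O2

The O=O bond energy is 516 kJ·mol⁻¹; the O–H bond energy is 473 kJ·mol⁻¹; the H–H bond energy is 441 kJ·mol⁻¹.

ΔH ≈ +494 kJ

Bonds broken (reactants):
  O–H: 4 × 473 = 1892
  Σ(broken) = 1892 kJ
Bonds formed (products):
  H–H: 2 × 441 = 882
  O=O: 1 × 516 = 516
  Σ(formed) = 1398 kJ
ΔH = Σ(broken) − Σ(formed) = 1892 − 1398 = +494 kJ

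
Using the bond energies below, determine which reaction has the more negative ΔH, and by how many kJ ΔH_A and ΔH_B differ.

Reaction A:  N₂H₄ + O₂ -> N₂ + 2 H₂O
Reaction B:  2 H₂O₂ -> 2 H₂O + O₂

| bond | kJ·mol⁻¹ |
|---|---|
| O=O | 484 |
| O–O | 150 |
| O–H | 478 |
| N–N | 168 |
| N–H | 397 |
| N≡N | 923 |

Reaction A, by 411 kJ

Reaction A:
  Bonds broken (reactants):
    N–H: 4 × 397 = 1588
    N–N: 1 × 168 = 168
    O=O: 1 × 484 = 484
    Σ(broken) = 2240 kJ
  Bonds formed (products):
    N≡N: 1 × 923 = 923
    O–H: 4 × 478 = 1912
    Σ(formed) = 2835 kJ
  ΔH_A = 2240 − 2835 = −595 kJ
Reaction B:
  Bonds broken (reactants):
    O–H: 4 × 478 = 1912
    O–O: 2 × 150 = 300
    Σ(broken) = 2212 kJ
  Bonds formed (products):
    O–H: 4 × 478 = 1912
    O=O: 1 × 484 = 484
    Σ(formed) = 2396 kJ
  ΔH_B = 2212 − 2396 = −184 kJ
ΔH_A − ΔH_B = −411 kJ, so reaction A has the more negative ΔH; |ΔH_A − ΔH_B| = 411 kJ.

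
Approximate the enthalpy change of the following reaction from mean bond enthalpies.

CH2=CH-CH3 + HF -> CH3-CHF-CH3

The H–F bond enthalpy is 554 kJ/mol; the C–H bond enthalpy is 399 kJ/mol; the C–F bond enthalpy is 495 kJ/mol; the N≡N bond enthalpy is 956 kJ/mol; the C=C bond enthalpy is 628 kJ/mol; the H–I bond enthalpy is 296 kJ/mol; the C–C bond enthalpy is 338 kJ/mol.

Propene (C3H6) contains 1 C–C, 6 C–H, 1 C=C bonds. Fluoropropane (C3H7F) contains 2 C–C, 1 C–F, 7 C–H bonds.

ΔH ≈ −50 kJ

Bonds broken (reactants):
  C–C: 1 × 338 = 338
  C–H: 6 × 399 = 2394
  C=C: 1 × 628 = 628
  H–F: 1 × 554 = 554
  Σ(broken) = 3914 kJ
Bonds formed (products):
  C–C: 2 × 338 = 676
  C–F: 1 × 495 = 495
  C–H: 7 × 399 = 2793
  Σ(formed) = 3964 kJ
ΔH = Σ(broken) − Σ(formed) = 3914 − 3964 = −50 kJ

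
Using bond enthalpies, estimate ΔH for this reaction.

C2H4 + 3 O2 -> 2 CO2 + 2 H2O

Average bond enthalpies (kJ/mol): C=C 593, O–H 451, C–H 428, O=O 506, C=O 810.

ΔH ≈ −1221 kJ

Bonds broken (reactants):
  C–H: 4 × 428 = 1712
  C=C: 1 × 593 = 593
  O=O: 3 × 506 = 1518
  Σ(broken) = 3823 kJ
Bonds formed (products):
  C=O: 4 × 810 = 3240
  O–H: 4 × 451 = 1804
  Σ(formed) = 5044 kJ
ΔH = Σ(broken) − Σ(formed) = 3823 − 5044 = −1221 kJ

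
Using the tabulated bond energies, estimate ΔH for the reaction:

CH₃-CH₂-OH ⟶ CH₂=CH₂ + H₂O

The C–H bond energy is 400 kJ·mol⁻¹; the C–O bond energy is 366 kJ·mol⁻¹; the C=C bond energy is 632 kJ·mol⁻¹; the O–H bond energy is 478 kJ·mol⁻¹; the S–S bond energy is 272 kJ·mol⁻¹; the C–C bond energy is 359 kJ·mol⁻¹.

ΔH ≈ +15 kJ

Bonds broken (reactants):
  C–C: 1 × 359 = 359
  C–H: 5 × 400 = 2000
  C–O: 1 × 366 = 366
  O–H: 1 × 478 = 478
  Σ(broken) = 3203 kJ
Bonds formed (products):
  C–H: 4 × 400 = 1600
  C=C: 1 × 632 = 632
  O–H: 2 × 478 = 956
  Σ(formed) = 3188 kJ
ΔH = Σ(broken) − Σ(formed) = 3203 − 3188 = +15 kJ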